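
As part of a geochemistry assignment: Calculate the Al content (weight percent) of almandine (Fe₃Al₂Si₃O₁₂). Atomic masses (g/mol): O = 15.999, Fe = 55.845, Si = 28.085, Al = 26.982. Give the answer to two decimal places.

10.84 weight percent

M(Fe₃Al₂Si₃O₁₂) = 497.742 g/mol.
Al contributes 2 × 26.982 = 53.964 g per mole.
53.964/497.742 = 0.1084 → 10.84%.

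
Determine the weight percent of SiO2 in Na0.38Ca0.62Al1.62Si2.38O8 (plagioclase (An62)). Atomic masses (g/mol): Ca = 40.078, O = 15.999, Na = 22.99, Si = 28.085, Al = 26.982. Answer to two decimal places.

M(Na0.38Ca0.62Al1.62Si2.38O8) = 272.130 g/mol; M(SiO2) = 60.083 g/mol.
Moles SiO2 per formula unit = 2.38 Si ÷ 1 = 2.3800.
SiO2 fraction = (2.3800 × 60.083) / 272.130 = 142.998/272.130 = 0.5255.

52.55 wt%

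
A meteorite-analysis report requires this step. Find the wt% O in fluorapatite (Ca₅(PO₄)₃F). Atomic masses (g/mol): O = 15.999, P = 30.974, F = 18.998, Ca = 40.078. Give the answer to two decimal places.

Formula mass = 5×40.078 + 3×30.974 + 12×15.999 + 1×18.998 = 504.298 g/mol, of which 191.988 g is O.
So O makes up 191.988/504.298 = 0.3807 of the mass, i.e. 38.07%.

38.07 weight percent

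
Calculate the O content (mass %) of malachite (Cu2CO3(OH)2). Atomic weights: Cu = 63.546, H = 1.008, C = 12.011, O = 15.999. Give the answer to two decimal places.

Molar mass of Cu2CO3(OH)2: 2·63.546 + 1·12.011 + 5·15.999 + 2·1.008 = 221.114 g/mol.
Mass of O per formula unit: 5 × 15.999 = 79.995 g.
Weight fraction O = 79.995 / 221.114 = 0.3618.

36.18 mass %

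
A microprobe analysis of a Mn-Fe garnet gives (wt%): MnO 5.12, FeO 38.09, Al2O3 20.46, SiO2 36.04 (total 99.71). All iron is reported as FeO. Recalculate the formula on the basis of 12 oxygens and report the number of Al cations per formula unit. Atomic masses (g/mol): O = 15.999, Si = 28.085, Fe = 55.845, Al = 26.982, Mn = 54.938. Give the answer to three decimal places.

5.12 wt% MnO ÷ 70.937 g/mol = 0.07218 mol, giving 0.07218 Mn and 0.07218 O.
38.09 wt% FeO ÷ 71.844 g/mol = 0.53018 mol, giving 0.53018 Fe and 0.53018 O.
20.46 wt% Al2O3 ÷ 101.961 g/mol = 0.20066 mol, giving 0.40132 Al and 0.60198 O.
36.04 wt% SiO2 ÷ 60.083 g/mol = 0.59984 mol, giving 0.59984 Si and 1.19968 O.
Oxygen sums to 2.40402; scaling by 12/2.40402 = 4.99164 puts the formula on 12 O.
Al: 0.40132 × 4.99164 = 2.003 atoms per formula unit.

2.003 Al apfu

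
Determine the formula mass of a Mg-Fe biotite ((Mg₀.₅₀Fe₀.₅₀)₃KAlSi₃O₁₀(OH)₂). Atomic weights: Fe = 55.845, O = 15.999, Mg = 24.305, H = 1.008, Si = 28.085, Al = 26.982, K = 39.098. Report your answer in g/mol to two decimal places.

464.56 g/mol

Mg: 1.50 × 24.305 = 36.4575
Fe: 1.50 × 55.845 = 83.7675
K: 1 × 39.098 = 39.0980
Al: 1 × 26.982 = 26.9820
Si: 3 × 28.085 = 84.2550
O: 12 × 15.999 = 191.9880
H: 2 × 1.008 = 2.0160
Summing the contributions gives the formula mass.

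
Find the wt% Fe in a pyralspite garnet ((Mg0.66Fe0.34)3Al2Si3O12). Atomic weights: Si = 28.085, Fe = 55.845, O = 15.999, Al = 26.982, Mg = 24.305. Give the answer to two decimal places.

Molar mass of (Mg0.66Fe0.34)3Al2Si3O12: 1.98·24.305 + 1.02·55.845 + 2·26.982 + 3·28.085 + 12·15.999 = 435.293 g/mol.
Mass of Fe per formula unit: 1.02 × 55.845 = 56.962 g.
Weight fraction Fe = 56.962 / 435.293 = 0.1309.

13.09 wt%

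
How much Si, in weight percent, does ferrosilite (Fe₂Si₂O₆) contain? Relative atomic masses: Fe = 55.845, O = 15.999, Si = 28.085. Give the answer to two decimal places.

21.29 weight percent

M(Fe₂Si₂O₆) = 263.854 g/mol.
Si contributes 2 × 28.085 = 56.170 g per mole.
56.170/263.854 = 0.2129 → 21.29%.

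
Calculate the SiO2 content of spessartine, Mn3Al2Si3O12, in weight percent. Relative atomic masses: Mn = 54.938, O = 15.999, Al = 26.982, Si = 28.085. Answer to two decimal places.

36.41 wt%

M(Mn3Al2Si3O12) = 495.021 g/mol; M(SiO2) = 60.083 g/mol.
Moles SiO2 per formula unit = 3 Si ÷ 1 = 3.0000.
SiO2 fraction = (3.0000 × 60.083) / 495.021 = 180.249/495.021 = 0.3641.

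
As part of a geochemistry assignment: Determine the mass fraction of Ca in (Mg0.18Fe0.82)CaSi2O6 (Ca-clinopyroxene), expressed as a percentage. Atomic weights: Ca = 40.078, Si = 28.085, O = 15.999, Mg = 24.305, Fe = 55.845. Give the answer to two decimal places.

Molar mass of (Mg0.18Fe0.82)CaSi2O6: 0.18*24.305 + 0.82*55.845 + 1*40.078 + 2*28.085 + 6*15.999 = 242.410 g/mol.
Mass of Ca per formula unit: 1 × 40.078 = 40.078 g.
Weight fraction Ca = 40.078 / 242.410 = 0.1653.

16.53 wt%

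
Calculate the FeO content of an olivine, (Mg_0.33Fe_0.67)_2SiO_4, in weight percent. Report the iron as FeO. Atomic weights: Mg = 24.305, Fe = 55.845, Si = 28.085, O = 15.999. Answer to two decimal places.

52.62 wt%

Formula mass = 182.955 g/mol.
1.34 Fe → 1.3400 mol FeO per formula unit; M(FeO) = 71.844, so FeO mass = 96.271 g.
96.271/182.955 × 100 = 52.62 wt%.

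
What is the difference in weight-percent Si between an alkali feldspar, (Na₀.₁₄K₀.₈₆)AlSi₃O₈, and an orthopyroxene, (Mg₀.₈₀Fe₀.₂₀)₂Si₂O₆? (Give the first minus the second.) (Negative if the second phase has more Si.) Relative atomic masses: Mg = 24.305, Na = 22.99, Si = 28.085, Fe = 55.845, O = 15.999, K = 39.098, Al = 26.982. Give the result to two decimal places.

M((Na₀.₁₄K₀.₈₆)AlSi₃O₈) = 276.072 g/mol, so wt% Si = 84.255/276.072 × 100 = 30.52%.
M((Mg₀.₈₀Fe₀.₂₀)₂Si₂O₆) = 213.390 g/mol, so wt% Si = 56.170/213.390 × 100 = 26.32%.
30.52 − 26.32 = 4.20 pp.

4.20 percentage points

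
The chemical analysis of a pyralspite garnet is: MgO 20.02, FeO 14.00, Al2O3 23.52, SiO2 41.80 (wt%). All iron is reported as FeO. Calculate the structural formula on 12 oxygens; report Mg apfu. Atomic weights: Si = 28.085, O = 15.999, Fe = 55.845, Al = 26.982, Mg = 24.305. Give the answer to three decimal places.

MgO (M=40.304): mol = 0.49672; Mg = 0.49672, O = 0.49672.
FeO (M=71.844): mol = 0.19487; Fe = 0.19487, O = 0.19487.
Al2O3 (M=101.961): mol = 0.23068; Al = 0.46136, O = 0.69204.
SiO2 (M=60.083): mol = 0.69570; Si = 0.69570, O = 1.39140.
ΣO = 2.77503; factor = 12/ΣO = 4.32428.
Mg apfu = 0.49672 × 4.32428 = 2.148.

2.148 Mg apfu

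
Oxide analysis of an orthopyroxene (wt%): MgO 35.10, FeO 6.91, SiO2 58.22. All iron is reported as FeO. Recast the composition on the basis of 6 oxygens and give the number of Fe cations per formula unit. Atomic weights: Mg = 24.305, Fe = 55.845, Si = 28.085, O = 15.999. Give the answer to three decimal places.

0.199 Fe apfu

MgO: 35.10/40.304 = 0.87088 mol → 0.87088 mol Mg, 0.87088 mol O.
FeO: 6.91/71.844 = 0.09618 mol → 0.09618 mol Fe, 0.09618 mol O.
SiO2: 58.22/60.083 = 0.96899 mol → 0.96899 mol Si, 1.93798 mol O.
Total oxygen = 2.90504 mol. Normalization factor = 6/2.90504 = 2.06538.
Fe per 6 O = 0.09618 × 2.06538 = 0.199.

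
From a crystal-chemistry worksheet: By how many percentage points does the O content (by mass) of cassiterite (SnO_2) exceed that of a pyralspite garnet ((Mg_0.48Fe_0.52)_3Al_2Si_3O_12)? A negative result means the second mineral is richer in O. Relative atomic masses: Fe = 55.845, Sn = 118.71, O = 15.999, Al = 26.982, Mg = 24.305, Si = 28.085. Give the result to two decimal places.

-21.21 percentage points

M(SnO_2) = 150.708 g/mol, so wt% O = 31.998/150.708 × 100 = 21.23%.
M((Mg_0.48Fe_0.52)_3Al_2Si_3O_12) = 452.324 g/mol, so wt% O = 191.988/452.324 × 100 = 42.44%.
21.23 − 42.44 = -21.21 pp.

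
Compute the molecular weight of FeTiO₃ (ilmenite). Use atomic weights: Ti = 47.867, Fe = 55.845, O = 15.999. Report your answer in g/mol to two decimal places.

151.71 g/mol

Fe: 1 × 55.845 = 55.8450
Ti: 1 × 47.867 = 47.8670
O: 3 × 15.999 = 47.9970
Summing the contributions gives the formula mass.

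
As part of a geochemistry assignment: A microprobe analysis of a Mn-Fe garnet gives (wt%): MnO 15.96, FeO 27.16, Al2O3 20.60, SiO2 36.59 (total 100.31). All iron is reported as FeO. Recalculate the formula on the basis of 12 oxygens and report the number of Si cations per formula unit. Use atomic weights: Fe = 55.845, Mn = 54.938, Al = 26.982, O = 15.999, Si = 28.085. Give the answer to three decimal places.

MnO (M=70.937): mol = 0.22499; Mn = 0.22499, O = 0.22499.
FeO (M=71.844): mol = 0.37804; Fe = 0.37804, O = 0.37804.
Al2O3 (M=101.961): mol = 0.20204; Al = 0.40408, O = 0.60612.
SiO2 (M=60.083): mol = 0.60899; Si = 0.60899, O = 1.21798.
ΣO = 2.42713; factor = 12/ΣO = 4.94411.
Si apfu = 0.60899 × 4.94411 = 3.011.

3.011 Si apfu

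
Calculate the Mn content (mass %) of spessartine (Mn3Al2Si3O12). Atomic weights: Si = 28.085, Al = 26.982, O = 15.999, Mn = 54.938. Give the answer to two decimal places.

33.29 mass %

Molar mass of Mn3Al2Si3O12: 3*54.938 + 2*26.982 + 3*28.085 + 12*15.999 = 495.021 g/mol.
Mass of Mn per formula unit: 3 × 54.938 = 164.814 g.
Weight fraction Mn = 164.814 / 495.021 = 0.3329.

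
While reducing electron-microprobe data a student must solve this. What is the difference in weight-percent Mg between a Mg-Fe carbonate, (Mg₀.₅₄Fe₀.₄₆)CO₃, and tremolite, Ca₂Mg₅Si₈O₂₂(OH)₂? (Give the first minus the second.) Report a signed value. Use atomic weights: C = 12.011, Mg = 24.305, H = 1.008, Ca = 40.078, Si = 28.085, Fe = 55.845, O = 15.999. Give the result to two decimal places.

First mineral: 13.125 g Mg in 98.821 g formula = 13.28 wt% Mg.
Second mineral: 121.525 g Mg in 812.353 g formula = 14.96 wt% Mg.
13.28% − 14.96% gives a difference of -1.68 percentage points.

-1.68 percentage points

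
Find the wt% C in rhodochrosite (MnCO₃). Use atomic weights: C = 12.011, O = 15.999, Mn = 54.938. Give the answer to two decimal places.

Formula mass = 1*54.938 + 1*12.011 + 3*15.999 = 114.946 g/mol, of which 12.011 g is C.
So C makes up 12.011/114.946 = 0.1045 of the mass, i.e. 10.45%.

10.45 mass %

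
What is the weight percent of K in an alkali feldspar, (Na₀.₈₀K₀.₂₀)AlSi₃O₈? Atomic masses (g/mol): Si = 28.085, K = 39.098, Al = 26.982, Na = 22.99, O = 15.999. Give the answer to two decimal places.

2.95 mass %

M((Na₀.₈₀K₀.₂₀)AlSi₃O₈) = 265.441 g/mol.
K contributes 0.20 × 39.098 = 7.820 g per mole.
7.820/265.441 = 0.0295 → 2.95%.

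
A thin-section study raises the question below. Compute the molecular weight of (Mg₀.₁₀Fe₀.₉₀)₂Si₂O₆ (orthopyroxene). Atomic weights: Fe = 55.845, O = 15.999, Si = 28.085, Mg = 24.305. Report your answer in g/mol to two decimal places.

257.55 g/mol

The formula mass is the sum 0.20×24.305 + 1.80×55.845 + 2×28.085 + 6×15.999.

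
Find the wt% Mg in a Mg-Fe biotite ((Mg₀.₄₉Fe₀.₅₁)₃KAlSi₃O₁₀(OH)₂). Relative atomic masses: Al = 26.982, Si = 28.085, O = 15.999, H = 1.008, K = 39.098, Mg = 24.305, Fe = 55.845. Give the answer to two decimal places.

M((Mg₀.₄₉Fe₀.₅₁)₃KAlSi₃O₁₀(OH)₂) = 465.510 g/mol.
Mg contributes 1.47 × 24.305 = 35.728 g per mole.
35.728/465.510 = 0.0768 → 7.68%.

7.68 wt%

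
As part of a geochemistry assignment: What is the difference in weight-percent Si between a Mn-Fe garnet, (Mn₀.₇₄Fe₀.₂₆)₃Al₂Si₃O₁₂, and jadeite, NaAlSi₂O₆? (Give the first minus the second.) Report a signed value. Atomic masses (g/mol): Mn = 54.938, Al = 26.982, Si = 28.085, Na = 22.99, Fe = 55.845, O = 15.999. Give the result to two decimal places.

-10.79 percentage points

First mineral: 84.255 g Si in 495.728 g formula = 17.00 wt% Si.
Second mineral: 56.170 g Si in 202.136 g formula = 27.79 wt% Si.
17.00% − 27.79% gives a difference of -10.79 percentage points.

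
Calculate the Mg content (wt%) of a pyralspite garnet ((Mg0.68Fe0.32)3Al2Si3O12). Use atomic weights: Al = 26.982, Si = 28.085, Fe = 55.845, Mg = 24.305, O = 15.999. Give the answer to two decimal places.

11.44 wt%

Formula mass = 2.04*24.305 + 0.96*55.845 + 2*26.982 + 3*28.085 + 12*15.999 = 433.400 g/mol, of which 49.582 g is Mg.
So Mg makes up 49.582/433.400 = 0.1144 of the mass, i.e. 11.44%.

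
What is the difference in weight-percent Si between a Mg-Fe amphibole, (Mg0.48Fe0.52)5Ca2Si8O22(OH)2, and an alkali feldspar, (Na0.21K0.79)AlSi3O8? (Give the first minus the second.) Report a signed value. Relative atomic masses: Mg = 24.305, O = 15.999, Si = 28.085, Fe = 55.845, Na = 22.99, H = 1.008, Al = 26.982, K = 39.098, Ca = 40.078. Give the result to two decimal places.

Si in (Mg0.48Fe0.52)5Ca2Si8O22(OH)2: molar mass 894.357 g/mol; 8×28.085 = 224.680 g → 25.12 wt%.
Si in (Na0.21K0.79)AlSi3O8: molar mass 274.944 g/mol; 3×28.085 = 84.255 g → 30.64 wt%.
Difference = 25.12 − 30.64 = -5.52 percentage points.

-5.52 percentage points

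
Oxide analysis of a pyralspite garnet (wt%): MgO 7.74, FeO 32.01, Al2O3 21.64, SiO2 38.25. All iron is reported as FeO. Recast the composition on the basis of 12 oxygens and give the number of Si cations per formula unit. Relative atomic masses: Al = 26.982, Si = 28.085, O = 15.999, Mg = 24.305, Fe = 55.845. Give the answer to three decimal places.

7.74 wt% MgO ÷ 40.304 g/mol = 0.19204 mol, giving 0.19204 Mg and 0.19204 O.
32.01 wt% FeO ÷ 71.844 g/mol = 0.44555 mol, giving 0.44555 Fe and 0.44555 O.
21.64 wt% Al2O3 ÷ 101.961 g/mol = 0.21224 mol, giving 0.42448 Al and 0.63672 O.
38.25 wt% SiO2 ÷ 60.083 g/mol = 0.63662 mol, giving 0.63662 Si and 1.27324 O.
Oxygen sums to 2.54755; scaling by 12/2.54755 = 4.71041 puts the formula on 12 O.
Si: 0.63662 × 4.71041 = 2.999 atoms per formula unit.

2.999 Si apfu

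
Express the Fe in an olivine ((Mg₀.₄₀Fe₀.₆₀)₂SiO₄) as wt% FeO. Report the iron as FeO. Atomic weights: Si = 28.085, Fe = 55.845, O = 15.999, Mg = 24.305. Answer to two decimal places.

M((Mg₀.₄₀Fe₀.₆₀)₂SiO₄) = 178.539 g/mol; M(FeO) = 71.844 g/mol.
Moles FeO per formula unit = 1.20 Fe ÷ 1 = 1.2000.
FeO fraction = (1.2000 × 71.844) / 178.539 = 86.213/178.539 = 0.4829.

48.29 wt%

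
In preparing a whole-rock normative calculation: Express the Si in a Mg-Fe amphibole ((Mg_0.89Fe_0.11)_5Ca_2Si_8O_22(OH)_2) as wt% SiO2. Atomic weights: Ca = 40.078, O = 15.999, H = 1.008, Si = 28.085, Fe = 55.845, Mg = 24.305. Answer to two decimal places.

57.93 wt%

M((Mg_0.89Fe_0.11)_5Ca_2Si_8O_22(OH)_2) = 829.700 g/mol; M(SiO2) = 60.083 g/mol.
Moles SiO2 per formula unit = 8 Si ÷ 1 = 8.0000.
SiO2 fraction = (8.0000 × 60.083) / 829.700 = 480.664/829.700 = 0.5793.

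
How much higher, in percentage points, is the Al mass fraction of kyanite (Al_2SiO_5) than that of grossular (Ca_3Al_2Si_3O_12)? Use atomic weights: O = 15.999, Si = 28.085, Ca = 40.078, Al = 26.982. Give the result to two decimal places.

First mineral: 53.964 g Al in 162.044 g formula = 33.30 wt% Al.
Second mineral: 53.964 g Al in 450.441 g formula = 11.98 wt% Al.
33.30% − 11.98% gives a difference of 21.32 percentage points.

21.32 percentage points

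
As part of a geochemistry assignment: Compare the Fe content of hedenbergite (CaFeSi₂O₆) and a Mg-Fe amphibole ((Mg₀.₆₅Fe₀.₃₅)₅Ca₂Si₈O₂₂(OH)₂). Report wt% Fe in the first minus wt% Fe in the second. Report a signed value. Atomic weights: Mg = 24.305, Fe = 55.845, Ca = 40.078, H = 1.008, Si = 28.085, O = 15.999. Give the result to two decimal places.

First mineral: 55.845 g Fe in 248.087 g formula = 22.51 wt% Fe.
Second mineral: 97.729 g Fe in 867.548 g formula = 11.26 wt% Fe.
22.51% − 11.26% gives a difference of 11.25 percentage points.

11.25 percentage points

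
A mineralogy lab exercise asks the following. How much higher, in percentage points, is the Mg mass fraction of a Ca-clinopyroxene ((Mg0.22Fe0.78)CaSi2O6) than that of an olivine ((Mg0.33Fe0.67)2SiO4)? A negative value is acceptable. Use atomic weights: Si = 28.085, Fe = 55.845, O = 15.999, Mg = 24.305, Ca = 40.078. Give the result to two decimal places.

First mineral: 5.347 g Mg in 241.148 g formula = 2.22 wt% Mg.
Second mineral: 16.041 g Mg in 182.955 g formula = 8.77 wt% Mg.
2.22% − 8.77% gives a difference of -6.55 percentage points.

-6.55 percentage points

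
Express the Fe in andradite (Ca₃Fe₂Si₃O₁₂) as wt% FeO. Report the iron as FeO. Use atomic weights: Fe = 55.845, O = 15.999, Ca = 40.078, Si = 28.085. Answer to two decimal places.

28.28 wt%

Formula mass = 508.167 g/mol.
2 Fe → 2.0000 mol FeO per formula unit; M(FeO) = 71.844, so FeO mass = 143.688 g.
143.688/508.167 × 100 = 28.28 wt%.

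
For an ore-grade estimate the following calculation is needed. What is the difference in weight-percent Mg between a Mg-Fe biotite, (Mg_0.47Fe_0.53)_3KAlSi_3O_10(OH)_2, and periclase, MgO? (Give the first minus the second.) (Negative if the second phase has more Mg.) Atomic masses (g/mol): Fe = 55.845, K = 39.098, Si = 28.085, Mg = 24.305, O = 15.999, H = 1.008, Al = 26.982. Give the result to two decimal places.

-52.97 percentage points

M((Mg_0.47Fe_0.53)_3KAlSi_3O_10(OH)_2) = 467.403 g/mol, so wt% Mg = 34.270/467.403 × 100 = 7.33%.
M(MgO) = 40.304 g/mol, so wt% Mg = 24.305/40.304 × 100 = 60.30%.
7.33 − 60.30 = -52.97 pp.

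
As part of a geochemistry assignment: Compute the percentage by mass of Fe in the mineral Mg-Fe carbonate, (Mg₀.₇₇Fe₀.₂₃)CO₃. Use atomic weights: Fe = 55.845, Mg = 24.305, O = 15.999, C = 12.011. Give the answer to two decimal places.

Molar mass of (Mg₀.₇₇Fe₀.₂₃)CO₃: 0.77×24.305 + 0.23×55.845 + 1×12.011 + 3×15.999 = 91.567 g/mol.
Mass of Fe per formula unit: 0.23 × 55.845 = 12.844 g.
Weight fraction Fe = 12.844 / 91.567 = 0.1403.

14.03 mass %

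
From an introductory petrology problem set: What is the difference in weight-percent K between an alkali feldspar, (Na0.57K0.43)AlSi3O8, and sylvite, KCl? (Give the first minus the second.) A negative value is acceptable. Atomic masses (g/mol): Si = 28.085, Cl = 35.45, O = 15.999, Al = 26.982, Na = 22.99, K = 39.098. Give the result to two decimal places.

K in (Na0.57K0.43)AlSi3O8: molar mass 269.145 g/mol; 0.43×39.098 = 16.812 g → 6.25 wt%.
K in KCl: molar mass 74.548 g/mol; 1×39.098 = 39.098 g → 52.45 wt%.
Difference = 6.25 − 52.45 = -46.20 percentage points.

-46.20 percentage points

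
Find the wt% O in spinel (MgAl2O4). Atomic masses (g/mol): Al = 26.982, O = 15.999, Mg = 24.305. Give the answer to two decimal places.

Molar mass of MgAl2O4: 1*24.305 + 2*26.982 + 4*15.999 = 142.265 g/mol.
Mass of O per formula unit: 4 × 15.999 = 63.996 g.
Weight fraction O = 63.996 / 142.265 = 0.4498.

44.98 mass %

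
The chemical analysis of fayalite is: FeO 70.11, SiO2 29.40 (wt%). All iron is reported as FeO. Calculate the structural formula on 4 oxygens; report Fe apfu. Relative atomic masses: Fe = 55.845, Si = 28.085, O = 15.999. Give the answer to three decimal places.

70.11 wt% FeO ÷ 71.844 g/mol = 0.97586 mol, giving 0.97586 Fe and 0.97586 O.
29.40 wt% SiO2 ÷ 60.083 g/mol = 0.48932 mol, giving 0.48932 Si and 0.97864 O.
Oxygen sums to 1.95450; scaling by 4/1.95450 = 2.04656 puts the formula on 4 O.
Fe: 0.97586 × 2.04656 = 1.997 atoms per formula unit.

1.997 Fe apfu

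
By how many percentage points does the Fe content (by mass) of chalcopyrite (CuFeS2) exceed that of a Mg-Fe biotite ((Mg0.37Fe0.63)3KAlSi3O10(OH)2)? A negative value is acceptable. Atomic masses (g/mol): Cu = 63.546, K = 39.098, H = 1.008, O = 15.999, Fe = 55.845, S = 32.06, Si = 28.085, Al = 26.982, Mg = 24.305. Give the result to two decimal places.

Fe in CuFeS2: molar mass 183.511 g/mol; 1×55.845 = 55.845 g → 30.43 wt%.
Fe in (Mg0.37Fe0.63)3KAlSi3O10(OH)2: molar mass 476.865 g/mol; 1.89×55.845 = 105.547 g → 22.13 wt%.
Difference = 30.43 − 22.13 = 8.30 percentage points.

8.30 percentage points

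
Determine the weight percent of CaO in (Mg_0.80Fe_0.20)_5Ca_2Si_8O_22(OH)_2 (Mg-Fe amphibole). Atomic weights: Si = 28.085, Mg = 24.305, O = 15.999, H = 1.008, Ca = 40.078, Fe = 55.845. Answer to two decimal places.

Formula mass = 843.893 g/mol.
2 Ca → 2.0000 mol CaO per formula unit; M(CaO) = 56.077, so CaO mass = 112.154 g.
112.154/843.893 × 100 = 13.29 wt%.

13.29 wt%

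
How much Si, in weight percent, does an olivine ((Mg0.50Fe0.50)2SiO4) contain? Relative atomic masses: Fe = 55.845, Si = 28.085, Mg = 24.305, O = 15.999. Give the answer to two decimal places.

16.31 weight percent

M((Mg0.50Fe0.50)2SiO4) = 172.231 g/mol.
Si contributes 1 × 28.085 = 28.085 g per mole.
28.085/172.231 = 0.1631 → 16.31%.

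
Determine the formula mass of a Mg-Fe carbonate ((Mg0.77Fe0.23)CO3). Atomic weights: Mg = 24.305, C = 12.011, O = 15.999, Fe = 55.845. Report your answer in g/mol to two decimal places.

91.57 g/mol

The formula mass is the sum 0.77*24.305 + 0.23*55.845 + 1*12.011 + 3*15.999.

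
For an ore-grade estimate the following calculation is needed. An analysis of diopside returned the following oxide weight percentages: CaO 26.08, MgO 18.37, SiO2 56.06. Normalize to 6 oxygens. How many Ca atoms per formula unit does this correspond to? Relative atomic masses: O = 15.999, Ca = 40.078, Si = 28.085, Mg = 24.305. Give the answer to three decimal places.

CaO: 26.08/56.077 = 0.46507 mol → 0.46507 mol Ca, 0.46507 mol O.
MgO: 18.37/40.304 = 0.45579 mol → 0.45579 mol Mg, 0.45579 mol O.
SiO2: 56.06/60.083 = 0.93304 mol → 0.93304 mol Si, 1.86608 mol O.
Total oxygen = 2.78694 mol. Normalization factor = 6/2.78694 = 2.15290.
Ca per 6 O = 0.46507 × 2.15290 = 1.001.

1.001 Ca apfu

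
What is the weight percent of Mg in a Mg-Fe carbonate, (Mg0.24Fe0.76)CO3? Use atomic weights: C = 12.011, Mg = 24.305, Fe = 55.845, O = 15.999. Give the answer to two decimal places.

5.39 wt%

Formula mass = 0.24·24.305 + 0.76·55.845 + 1·12.011 + 3·15.999 = 108.283 g/mol, of which 5.833 g is Mg.
So Mg makes up 5.833/108.283 = 0.0539 of the mass, i.e. 5.39%.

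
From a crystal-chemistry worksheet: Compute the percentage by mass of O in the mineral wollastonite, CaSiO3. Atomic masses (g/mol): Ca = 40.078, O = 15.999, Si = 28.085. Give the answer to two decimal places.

41.32 mass %

Molar mass of CaSiO3: 1*40.078 + 1*28.085 + 3*15.999 = 116.160 g/mol.
Mass of O per formula unit: 3 × 15.999 = 47.997 g.
Weight fraction O = 47.997 / 116.160 = 0.4132.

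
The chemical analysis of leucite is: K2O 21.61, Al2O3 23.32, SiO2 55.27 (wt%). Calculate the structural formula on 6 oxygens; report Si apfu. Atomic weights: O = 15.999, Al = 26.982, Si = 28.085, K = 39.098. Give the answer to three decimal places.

2.003 Si apfu

21.61 wt% K2O ÷ 94.195 g/mol = 0.22942 mol, giving 0.45884 K and 0.22942 O.
23.32 wt% Al2O3 ÷ 101.961 g/mol = 0.22871 mol, giving 0.45742 Al and 0.68613 O.
55.27 wt% SiO2 ÷ 60.083 g/mol = 0.91989 mol, giving 0.91989 Si and 1.83978 O.
Oxygen sums to 2.75533; scaling by 6/2.75533 = 2.17760 puts the formula on 6 O.
Si: 0.91989 × 2.17760 = 2.003 atoms per formula unit.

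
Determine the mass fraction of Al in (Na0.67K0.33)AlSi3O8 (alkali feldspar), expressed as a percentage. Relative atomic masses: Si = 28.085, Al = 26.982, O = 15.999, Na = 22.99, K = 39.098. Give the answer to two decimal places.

Formula mass = 0.67×22.99 + 0.33×39.098 + 1×26.982 + 3×28.085 + 8×15.999 = 267.535 g/mol, of which 26.982 g is Al.
So Al makes up 26.982/267.535 = 0.1009 of the mass, i.e. 10.09%.

10.09 weight percent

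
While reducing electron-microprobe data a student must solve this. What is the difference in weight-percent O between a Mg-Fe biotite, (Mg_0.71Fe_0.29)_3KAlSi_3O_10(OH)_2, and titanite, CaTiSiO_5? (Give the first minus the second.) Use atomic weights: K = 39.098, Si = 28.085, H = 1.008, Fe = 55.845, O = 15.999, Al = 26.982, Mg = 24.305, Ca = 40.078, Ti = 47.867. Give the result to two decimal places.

O in (Mg_0.71Fe_0.29)_3KAlSi_3O_10(OH)_2: molar mass 444.694 g/mol; 12×15.999 = 191.988 g → 43.17 wt%.
O in CaTiSiO_5: molar mass 196.025 g/mol; 5×15.999 = 79.995 g → 40.81 wt%.
Difference = 43.17 − 40.81 = 2.36 percentage points.

2.36 percentage points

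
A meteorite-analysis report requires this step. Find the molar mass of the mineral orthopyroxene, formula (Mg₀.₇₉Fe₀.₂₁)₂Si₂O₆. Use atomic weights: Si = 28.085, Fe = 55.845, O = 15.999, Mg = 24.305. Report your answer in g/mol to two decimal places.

Mg: 1.58 × 24.305 = 38.4019
Fe: 0.42 × 55.845 = 23.4549
Si: 2 × 28.085 = 56.1700
O: 6 × 15.999 = 95.9940
Summing the contributions gives the formula mass.

214.02 g/mol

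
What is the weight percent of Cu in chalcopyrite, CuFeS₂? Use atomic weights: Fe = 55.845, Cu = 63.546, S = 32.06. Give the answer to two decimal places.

Molar mass of CuFeS₂: 1×63.546 + 1×55.845 + 2×32.06 = 183.511 g/mol.
Mass of Cu per formula unit: 1 × 63.546 = 63.546 g.
Weight fraction Cu = 63.546 / 183.511 = 0.3463.

34.63 mass %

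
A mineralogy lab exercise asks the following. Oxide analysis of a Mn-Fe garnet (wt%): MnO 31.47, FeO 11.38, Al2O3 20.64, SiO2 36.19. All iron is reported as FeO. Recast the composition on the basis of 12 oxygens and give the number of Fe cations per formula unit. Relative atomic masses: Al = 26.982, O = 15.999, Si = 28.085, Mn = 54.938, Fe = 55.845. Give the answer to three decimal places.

0.787 Fe apfu

MnO: 31.47/70.937 = 0.44363 mol → 0.44363 mol Mn, 0.44363 mol O.
FeO: 11.38/71.844 = 0.15840 mol → 0.15840 mol Fe, 0.15840 mol O.
Al2O3: 20.64/101.961 = 0.20243 mol → 0.40486 mol Al, 0.60729 mol O.
SiO2: 36.19/60.083 = 0.60233 mol → 0.60233 mol Si, 1.20466 mol O.
Total oxygen = 2.41398 mol. Normalization factor = 12/2.41398 = 4.97104.
Fe per 12 O = 0.15840 × 4.97104 = 0.787.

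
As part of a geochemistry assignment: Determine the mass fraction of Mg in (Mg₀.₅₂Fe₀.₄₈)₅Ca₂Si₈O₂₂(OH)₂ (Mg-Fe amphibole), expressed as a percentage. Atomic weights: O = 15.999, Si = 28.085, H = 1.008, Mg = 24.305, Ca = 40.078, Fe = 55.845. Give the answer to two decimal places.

7.12 mass %

Formula mass = 2.60×24.305 + 2.40×55.845 + 2×40.078 + 8×28.085 + 24×15.999 + 2×1.008 = 888.049 g/mol, of which 63.193 g is Mg.
So Mg makes up 63.193/888.049 = 0.0712 of the mass, i.e. 7.12%.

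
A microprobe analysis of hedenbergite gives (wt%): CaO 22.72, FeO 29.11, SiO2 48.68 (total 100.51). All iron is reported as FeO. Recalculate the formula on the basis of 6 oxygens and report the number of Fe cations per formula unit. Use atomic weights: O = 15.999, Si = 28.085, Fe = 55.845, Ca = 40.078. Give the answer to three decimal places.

22.72 wt% CaO ÷ 56.077 g/mol = 0.40516 mol, giving 0.40516 Ca and 0.40516 O.
29.11 wt% FeO ÷ 71.844 g/mol = 0.40518 mol, giving 0.40518 Fe and 0.40518 O.
48.68 wt% SiO2 ÷ 60.083 g/mol = 0.81021 mol, giving 0.81021 Si and 1.62042 O.
Oxygen sums to 2.43076; scaling by 6/2.43076 = 2.46836 puts the formula on 6 O.
Fe: 0.40518 × 2.46836 = 1.000 atoms per formula unit.

1.000 Fe apfu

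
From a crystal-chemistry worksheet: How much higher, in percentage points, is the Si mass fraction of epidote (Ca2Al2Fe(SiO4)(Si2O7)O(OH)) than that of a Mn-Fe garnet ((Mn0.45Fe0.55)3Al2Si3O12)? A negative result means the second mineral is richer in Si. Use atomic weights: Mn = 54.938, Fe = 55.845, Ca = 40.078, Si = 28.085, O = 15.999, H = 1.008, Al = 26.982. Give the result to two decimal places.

0.47 percentage points

Si in Ca2Al2Fe(SiO4)(Si2O7)O(OH): molar mass 483.215 g/mol; 3×28.085 = 84.255 g → 17.44 wt%.
Si in (Mn0.45Fe0.55)3Al2Si3O12: molar mass 496.518 g/mol; 3×28.085 = 84.255 g → 16.97 wt%.
Difference = 17.44 − 16.97 = 0.47 percentage points.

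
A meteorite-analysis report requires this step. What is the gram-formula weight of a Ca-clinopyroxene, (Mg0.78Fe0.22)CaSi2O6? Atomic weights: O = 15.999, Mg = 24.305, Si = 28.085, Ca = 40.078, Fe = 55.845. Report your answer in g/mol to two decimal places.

Mg: 0.78 × 24.305 = 18.9579
Fe: 0.22 × 55.845 = 12.2859
Ca: 1 × 40.078 = 40.0780
Si: 2 × 28.085 = 56.1700
O: 6 × 15.999 = 95.9940
Summing the contributions gives the formula mass.

223.49 g/mol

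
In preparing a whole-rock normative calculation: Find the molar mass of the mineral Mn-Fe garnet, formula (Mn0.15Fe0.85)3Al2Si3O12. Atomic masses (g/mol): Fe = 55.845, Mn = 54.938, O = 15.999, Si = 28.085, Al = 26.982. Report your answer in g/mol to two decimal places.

497.33 g/mol

M = 0.45(54.938) + 2.55(55.845) + 2(26.982) + 3(28.085) + 12(15.999)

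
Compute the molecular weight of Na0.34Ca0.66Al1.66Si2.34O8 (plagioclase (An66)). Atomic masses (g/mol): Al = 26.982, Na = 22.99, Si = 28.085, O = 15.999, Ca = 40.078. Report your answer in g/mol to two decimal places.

M = 0.34·22.99 + 0.66·40.078 + 1.66·26.982 + 2.34·28.085 + 8·15.999

272.77 g/mol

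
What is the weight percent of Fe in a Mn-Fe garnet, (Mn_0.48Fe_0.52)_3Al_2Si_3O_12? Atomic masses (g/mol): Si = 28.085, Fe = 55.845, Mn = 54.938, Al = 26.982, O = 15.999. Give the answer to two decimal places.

M((Mn_0.48Fe_0.52)_3Al_2Si_3O_12) = 496.436 g/mol.
Fe contributes 1.56 × 55.845 = 87.118 g per mole.
87.118/496.436 = 0.1755 → 17.55%.

17.55 weight percent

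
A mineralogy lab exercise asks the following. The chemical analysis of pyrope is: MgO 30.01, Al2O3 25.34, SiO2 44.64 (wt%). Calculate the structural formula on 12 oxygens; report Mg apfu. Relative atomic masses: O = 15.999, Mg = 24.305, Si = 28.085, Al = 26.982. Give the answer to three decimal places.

MgO (M=40.304): mol = 0.74459; Mg = 0.74459, O = 0.74459.
Al2O3 (M=101.961): mol = 0.24853; Al = 0.49706, O = 0.74559.
SiO2 (M=60.083): mol = 0.74297; Si = 0.74297, O = 1.48594.
ΣO = 2.97612; factor = 12/ΣO = 4.03210.
Mg apfu = 0.74459 × 4.03210 = 3.002.

3.002 Mg apfu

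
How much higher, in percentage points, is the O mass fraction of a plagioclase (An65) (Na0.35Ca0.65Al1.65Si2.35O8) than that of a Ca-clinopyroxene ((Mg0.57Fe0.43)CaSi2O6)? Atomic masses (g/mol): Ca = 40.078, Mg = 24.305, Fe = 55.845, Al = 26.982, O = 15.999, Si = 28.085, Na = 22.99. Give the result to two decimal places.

5.23 percentage points

M(Na0.35Ca0.65Al1.65Si2.35O8) = 272.609 g/mol, so wt% O = 127.992/272.609 × 100 = 46.95%.
M((Mg0.57Fe0.43)CaSi2O6) = 230.109 g/mol, so wt% O = 95.994/230.109 × 100 = 41.72%.
46.95 − 41.72 = 5.23 pp.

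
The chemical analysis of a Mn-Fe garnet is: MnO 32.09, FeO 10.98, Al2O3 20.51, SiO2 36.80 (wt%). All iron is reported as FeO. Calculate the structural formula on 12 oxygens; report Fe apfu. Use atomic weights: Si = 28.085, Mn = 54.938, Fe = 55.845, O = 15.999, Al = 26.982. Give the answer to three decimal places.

0.754 Fe apfu

MnO (M=70.937): mol = 0.45237; Mn = 0.45237, O = 0.45237.
FeO (M=71.844): mol = 0.15283; Fe = 0.15283, O = 0.15283.
Al2O3 (M=101.961): mol = 0.20116; Al = 0.40232, O = 0.60348.
SiO2 (M=60.083): mol = 0.61249; Si = 0.61249, O = 1.22498.
ΣO = 2.43366; factor = 12/ΣO = 4.93084.
Fe apfu = 0.15283 × 4.93084 = 0.754.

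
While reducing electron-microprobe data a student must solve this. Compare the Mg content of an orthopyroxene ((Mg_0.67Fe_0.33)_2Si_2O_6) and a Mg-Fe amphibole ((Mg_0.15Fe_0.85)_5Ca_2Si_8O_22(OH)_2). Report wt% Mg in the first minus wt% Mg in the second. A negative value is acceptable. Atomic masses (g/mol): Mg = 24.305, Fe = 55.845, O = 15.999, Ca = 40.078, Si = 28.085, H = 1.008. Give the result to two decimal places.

M((Mg_0.67Fe_0.33)_2Si_2O_6) = 221.590 g/mol, so wt% Mg = 32.569/221.590 × 100 = 14.70%.
M((Mg_0.15Fe_0.85)_5Ca_2Si_8O_22(OH)_2) = 946.398 g/mol, so wt% Mg = 18.229/946.398 × 100 = 1.93%.
14.70 − 1.93 = 12.77 pp.

12.77 percentage points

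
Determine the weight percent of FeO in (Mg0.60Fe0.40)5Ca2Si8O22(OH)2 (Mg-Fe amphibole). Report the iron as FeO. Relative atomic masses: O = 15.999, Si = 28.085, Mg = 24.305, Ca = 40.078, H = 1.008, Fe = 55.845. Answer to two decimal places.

16.41 wt%

M((Mg0.60Fe0.40)5Ca2Si8O22(OH)2) = 875.433 g/mol; M(FeO) = 71.844 g/mol.
Moles FeO per formula unit = 2 Fe ÷ 1 = 2.0000.
FeO fraction = (2.0000 × 71.844) / 875.433 = 143.688/875.433 = 0.1641.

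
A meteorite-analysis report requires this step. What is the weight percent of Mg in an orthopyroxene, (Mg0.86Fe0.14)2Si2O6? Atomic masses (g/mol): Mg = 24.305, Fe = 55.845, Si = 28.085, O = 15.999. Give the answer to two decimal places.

19.94 mass %

Formula mass = 1.72·24.305 + 0.28·55.845 + 2·28.085 + 6·15.999 = 209.605 g/mol, of which 41.805 g is Mg.
So Mg makes up 41.805/209.605 = 0.1994 of the mass, i.e. 19.94%.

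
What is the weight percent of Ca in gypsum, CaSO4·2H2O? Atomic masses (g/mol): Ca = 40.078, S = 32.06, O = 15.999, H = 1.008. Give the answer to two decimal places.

23.28 weight percent

Formula mass = 1·40.078 + 1·32.06 + 6·15.999 + 4·1.008 = 172.164 g/mol, of which 40.078 g is Ca.
So Ca makes up 40.078/172.164 = 0.2328 of the mass, i.e. 23.28%.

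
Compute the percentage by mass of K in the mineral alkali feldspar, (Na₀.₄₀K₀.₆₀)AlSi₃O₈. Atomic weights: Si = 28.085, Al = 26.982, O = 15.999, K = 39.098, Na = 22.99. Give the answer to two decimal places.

Molar mass of (Na₀.₄₀K₀.₆₀)AlSi₃O₈: 0.40*22.99 + 0.60*39.098 + 1*26.982 + 3*28.085 + 8*15.999 = 271.884 g/mol.
Mass of K per formula unit: 0.60 × 39.098 = 23.459 g.
Weight fraction K = 23.459 / 271.884 = 0.0863.

8.63 weight percent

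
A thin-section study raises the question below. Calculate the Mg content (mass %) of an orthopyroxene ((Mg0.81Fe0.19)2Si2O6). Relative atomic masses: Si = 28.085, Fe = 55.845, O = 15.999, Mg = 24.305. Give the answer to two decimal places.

18.51 mass %

M((Mg0.81Fe0.19)2Si2O6) = 212.759 g/mol.
Mg contributes 1.62 × 24.305 = 39.374 g per mole.
39.374/212.759 = 0.1851 → 18.51%.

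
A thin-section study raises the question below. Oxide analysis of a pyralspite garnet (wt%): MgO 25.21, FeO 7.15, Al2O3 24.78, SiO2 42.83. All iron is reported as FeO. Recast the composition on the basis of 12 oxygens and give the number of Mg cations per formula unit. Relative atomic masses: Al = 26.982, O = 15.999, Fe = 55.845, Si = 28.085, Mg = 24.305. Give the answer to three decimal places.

2.606 Mg apfu

MgO (M=40.304): mol = 0.62550; Mg = 0.62550, O = 0.62550.
FeO (M=71.844): mol = 0.09952; Fe = 0.09952, O = 0.09952.
Al2O3 (M=101.961): mol = 0.24303; Al = 0.48606, O = 0.72909.
SiO2 (M=60.083): mol = 0.71285; Si = 0.71285, O = 1.42570.
ΣO = 2.87981; factor = 12/ΣO = 4.16694.
Mg apfu = 0.62550 × 4.16694 = 2.606.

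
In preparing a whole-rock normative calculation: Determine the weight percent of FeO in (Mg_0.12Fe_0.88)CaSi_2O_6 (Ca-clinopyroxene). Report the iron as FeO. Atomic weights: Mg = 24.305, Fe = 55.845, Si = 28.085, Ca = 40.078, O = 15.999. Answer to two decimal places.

25.88 wt%

Molar mass of (Mg_0.12Fe_0.88)CaSi_2O_6 = 0.12*24.305 + 0.88*55.845 + 1*40.078 + 2*28.085 + 6*15.999 = 244.302 g/mol.
Each formula unit contains 0.88 Fe, equivalent to 0.88/1 = 0.8800 mol FeO.
M(FeO) = 1×55.845 + 1×15.999 = 71.844 g/mol.
Mass of FeO per formula unit = 0.8800 × 71.844 = 63.223 g.
FeO wt% = 63.223 / 244.302 × 100 = 25.88%.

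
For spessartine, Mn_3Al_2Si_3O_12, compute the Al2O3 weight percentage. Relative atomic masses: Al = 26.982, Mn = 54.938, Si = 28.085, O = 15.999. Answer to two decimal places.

20.60 wt%

Molar mass of Mn_3Al_2Si_3O_12 = 3·54.938 + 2·26.982 + 3·28.085 + 12·15.999 = 495.021 g/mol.
Each formula unit contains 2 Al, equivalent to 2/2 = 1.0000 mol Al2O3.
M(Al2O3) = 2×26.982 + 3×15.999 = 101.961 g/mol.
Mass of Al2O3 per formula unit = 1.0000 × 101.961 = 101.961 g.
Al2O3 wt% = 101.961 / 495.021 × 100 = 20.60%.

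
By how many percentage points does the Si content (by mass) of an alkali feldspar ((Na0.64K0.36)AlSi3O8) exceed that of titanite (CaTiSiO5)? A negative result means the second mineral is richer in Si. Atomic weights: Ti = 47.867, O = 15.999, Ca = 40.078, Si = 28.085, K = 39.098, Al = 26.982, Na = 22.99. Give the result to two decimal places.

First mineral: 84.255 g Si in 268.018 g formula = 31.44 wt% Si.
Second mineral: 28.085 g Si in 196.025 g formula = 14.33 wt% Si.
31.44% − 14.33% gives a difference of 17.11 percentage points.

17.11 percentage points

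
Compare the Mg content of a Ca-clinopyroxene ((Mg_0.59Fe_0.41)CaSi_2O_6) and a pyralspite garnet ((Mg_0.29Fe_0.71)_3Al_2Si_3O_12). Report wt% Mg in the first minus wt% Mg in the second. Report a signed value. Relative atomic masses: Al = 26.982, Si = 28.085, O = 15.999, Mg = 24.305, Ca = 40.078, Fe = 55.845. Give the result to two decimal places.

M((Mg_0.59Fe_0.41)CaSi_2O_6) = 229.478 g/mol, so wt% Mg = 14.340/229.478 × 100 = 6.25%.
M((Mg_0.29Fe_0.71)_3Al_2Si_3O_12) = 470.302 g/mol, so wt% Mg = 21.145/470.302 × 100 = 4.50%.
6.25 − 4.50 = 1.75 pp.

1.75 percentage points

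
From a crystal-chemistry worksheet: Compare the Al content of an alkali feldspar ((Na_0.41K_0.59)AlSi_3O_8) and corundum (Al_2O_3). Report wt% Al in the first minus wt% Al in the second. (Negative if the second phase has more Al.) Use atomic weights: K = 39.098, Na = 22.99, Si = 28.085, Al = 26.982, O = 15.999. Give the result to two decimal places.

-43.00 percentage points

M((Na_0.41K_0.59)AlSi_3O_8) = 271.723 g/mol, so wt% Al = 26.982/271.723 × 100 = 9.93%.
M(Al_2O_3) = 101.961 g/mol, so wt% Al = 53.964/101.961 × 100 = 52.93%.
9.93 − 52.93 = -43.00 pp.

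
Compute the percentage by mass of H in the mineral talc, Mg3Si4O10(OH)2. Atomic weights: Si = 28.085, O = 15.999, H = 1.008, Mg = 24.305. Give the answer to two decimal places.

0.53 wt%

Molar mass of Mg3Si4O10(OH)2: 3*24.305 + 4*28.085 + 12*15.999 + 2*1.008 = 379.259 g/mol.
Mass of H per formula unit: 2 × 1.008 = 2.016 g.
Weight fraction H = 2.016 / 379.259 = 0.0053.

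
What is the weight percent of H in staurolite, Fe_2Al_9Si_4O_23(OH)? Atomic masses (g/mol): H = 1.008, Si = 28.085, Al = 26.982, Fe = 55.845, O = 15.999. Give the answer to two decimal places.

0.12 wt%

Molar mass of Fe_2Al_9Si_4O_23(OH): 2·55.845 + 9·26.982 + 4·28.085 + 24·15.999 + 1·1.008 = 851.852 g/mol.
Mass of H per formula unit: 1 × 1.008 = 1.008 g.
Weight fraction H = 1.008 / 851.852 = 0.0012.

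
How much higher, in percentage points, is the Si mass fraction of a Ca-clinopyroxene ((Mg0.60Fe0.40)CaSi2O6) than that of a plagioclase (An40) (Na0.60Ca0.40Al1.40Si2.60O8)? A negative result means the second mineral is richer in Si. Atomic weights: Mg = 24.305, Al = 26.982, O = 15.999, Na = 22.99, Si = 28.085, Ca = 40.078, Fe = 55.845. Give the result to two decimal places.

First mineral: 56.170 g Si in 229.163 g formula = 24.51 wt% Si.
Second mineral: 73.021 g Si in 268.613 g formula = 27.18 wt% Si.
24.51% − 27.18% gives a difference of -2.67 percentage points.

-2.67 percentage points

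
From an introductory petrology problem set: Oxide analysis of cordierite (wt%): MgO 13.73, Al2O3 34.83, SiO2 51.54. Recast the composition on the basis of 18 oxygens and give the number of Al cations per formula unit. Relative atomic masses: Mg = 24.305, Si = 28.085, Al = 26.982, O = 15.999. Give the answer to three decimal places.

3.991 Al apfu

13.73 wt% MgO ÷ 40.304 g/mol = 0.34066 mol, giving 0.34066 Mg and 0.34066 O.
34.83 wt% Al2O3 ÷ 101.961 g/mol = 0.34160 mol, giving 0.68320 Al and 1.02480 O.
51.54 wt% SiO2 ÷ 60.083 g/mol = 0.85781 mol, giving 0.85781 Si and 1.71562 O.
Oxygen sums to 3.08108; scaling by 18/3.08108 = 5.84211 puts the formula on 18 O.
Al: 0.68320 × 5.84211 = 3.991 atoms per formula unit.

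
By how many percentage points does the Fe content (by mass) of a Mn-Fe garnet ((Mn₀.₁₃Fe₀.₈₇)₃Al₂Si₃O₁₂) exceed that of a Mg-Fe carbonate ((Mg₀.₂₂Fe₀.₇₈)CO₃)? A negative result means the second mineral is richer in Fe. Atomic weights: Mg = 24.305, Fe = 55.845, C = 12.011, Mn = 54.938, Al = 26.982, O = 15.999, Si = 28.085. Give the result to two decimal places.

-10.69 percentage points

Fe in (Mn₀.₁₃Fe₀.₈₇)₃Al₂Si₃O₁₂: molar mass 497.388 g/mol; 2.61×55.845 = 145.755 g → 29.30 wt%.
Fe in (Mg₀.₂₂Fe₀.₇₈)CO₃: molar mass 108.914 g/mol; 0.78×55.845 = 43.559 g → 39.99 wt%.
Difference = 29.30 − 39.99 = -10.69 percentage points.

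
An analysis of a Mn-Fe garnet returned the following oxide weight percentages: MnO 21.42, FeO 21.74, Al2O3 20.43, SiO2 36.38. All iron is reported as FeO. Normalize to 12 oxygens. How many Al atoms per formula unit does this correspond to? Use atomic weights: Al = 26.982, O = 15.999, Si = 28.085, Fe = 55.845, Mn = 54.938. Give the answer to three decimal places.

1.990 Al apfu

MnO (M=70.937): mol = 0.30196; Mn = 0.30196, O = 0.30196.
FeO (M=71.844): mol = 0.30260; Fe = 0.30260, O = 0.30260.
Al2O3 (M=101.961): mol = 0.20037; Al = 0.40074, O = 0.60111.
SiO2 (M=60.083): mol = 0.60550; Si = 0.60550, O = 1.21100.
ΣO = 2.41667; factor = 12/ΣO = 4.96551.
Al apfu = 0.40074 × 4.96551 = 1.990.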